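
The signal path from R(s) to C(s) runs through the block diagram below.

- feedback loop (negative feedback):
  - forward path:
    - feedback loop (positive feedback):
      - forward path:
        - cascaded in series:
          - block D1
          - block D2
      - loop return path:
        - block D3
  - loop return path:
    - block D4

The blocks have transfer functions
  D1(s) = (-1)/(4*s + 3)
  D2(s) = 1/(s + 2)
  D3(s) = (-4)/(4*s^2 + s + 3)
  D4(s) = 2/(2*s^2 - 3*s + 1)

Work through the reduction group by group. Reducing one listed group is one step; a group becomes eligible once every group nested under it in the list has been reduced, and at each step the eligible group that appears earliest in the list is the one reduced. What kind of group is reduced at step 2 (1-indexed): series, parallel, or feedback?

(1) reduce the series chain D1, D2
(2) collapse the loop ((D1*D2) forward, D3 return)
(3) apply the feedback formula to [(D1*D2)/(1-(D1*D2)*D3)], D4
Step 2 collapses a feedback group.

Therefore the answer is feedback.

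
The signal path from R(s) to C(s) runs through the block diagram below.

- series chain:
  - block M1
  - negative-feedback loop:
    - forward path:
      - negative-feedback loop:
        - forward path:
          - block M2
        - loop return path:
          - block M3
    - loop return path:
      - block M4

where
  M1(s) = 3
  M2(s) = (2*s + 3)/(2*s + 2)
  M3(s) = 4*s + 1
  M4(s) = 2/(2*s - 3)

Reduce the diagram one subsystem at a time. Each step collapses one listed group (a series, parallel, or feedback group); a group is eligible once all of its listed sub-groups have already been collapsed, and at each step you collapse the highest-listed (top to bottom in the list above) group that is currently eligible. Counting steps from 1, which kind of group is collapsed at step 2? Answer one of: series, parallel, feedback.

(1) collapse the loop (M2 forward, M3 return)
(2) apply the feedback formula to [M2/(1+M2*M3)], M4
(3) multiply M1, [[M2/(1+M2*M3)]/(1+[M2/(1+M2*M3)]*M4)] (series)
Step 2: feedback.

Answer: feedback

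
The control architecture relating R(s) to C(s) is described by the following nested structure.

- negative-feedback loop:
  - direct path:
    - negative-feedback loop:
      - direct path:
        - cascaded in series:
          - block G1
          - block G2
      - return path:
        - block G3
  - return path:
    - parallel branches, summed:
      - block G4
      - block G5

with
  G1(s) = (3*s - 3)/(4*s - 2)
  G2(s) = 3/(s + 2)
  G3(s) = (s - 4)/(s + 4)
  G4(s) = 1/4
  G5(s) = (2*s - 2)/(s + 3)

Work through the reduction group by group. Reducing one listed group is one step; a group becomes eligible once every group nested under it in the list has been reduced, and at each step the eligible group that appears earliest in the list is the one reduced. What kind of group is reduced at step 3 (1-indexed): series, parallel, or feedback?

Answer: parallel

Working:
[1] series reduction of G1, G2
[2] collapse the loop ((G1*G2) forward, G3 return)
[3] reduce the parallel group G4, G5
[4] reduce the feedback loop with forward [(G1*G2)/(1+(G1*G2)*G3)] and return (G4+G5)
Step 3 collapses a parallel group.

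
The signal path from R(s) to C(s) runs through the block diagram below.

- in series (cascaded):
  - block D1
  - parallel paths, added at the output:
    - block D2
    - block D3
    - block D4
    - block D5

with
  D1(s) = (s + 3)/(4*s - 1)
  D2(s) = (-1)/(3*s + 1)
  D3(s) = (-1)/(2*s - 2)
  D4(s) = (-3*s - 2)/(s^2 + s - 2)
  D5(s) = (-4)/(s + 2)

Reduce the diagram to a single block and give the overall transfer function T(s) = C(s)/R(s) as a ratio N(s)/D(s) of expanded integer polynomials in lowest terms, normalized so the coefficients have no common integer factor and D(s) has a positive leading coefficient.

Step 1: parallel reduction of D2, D3, D4, D5: (-47*s^2 - 11*s + 6)/(6*s^3 + 8*s^2 - 10*s - 4)
Step 2: cascade D1, (D2+D3+D4+D5); the result is T(s) itself (integer coefficients, no common factor, positive leading denominator coefficient)

Therefore the answer is (-47*s^3 - 152*s^2 - 27*s + 18)/(24*s^4 + 26*s^3 - 48*s^2 - 6*s + 4).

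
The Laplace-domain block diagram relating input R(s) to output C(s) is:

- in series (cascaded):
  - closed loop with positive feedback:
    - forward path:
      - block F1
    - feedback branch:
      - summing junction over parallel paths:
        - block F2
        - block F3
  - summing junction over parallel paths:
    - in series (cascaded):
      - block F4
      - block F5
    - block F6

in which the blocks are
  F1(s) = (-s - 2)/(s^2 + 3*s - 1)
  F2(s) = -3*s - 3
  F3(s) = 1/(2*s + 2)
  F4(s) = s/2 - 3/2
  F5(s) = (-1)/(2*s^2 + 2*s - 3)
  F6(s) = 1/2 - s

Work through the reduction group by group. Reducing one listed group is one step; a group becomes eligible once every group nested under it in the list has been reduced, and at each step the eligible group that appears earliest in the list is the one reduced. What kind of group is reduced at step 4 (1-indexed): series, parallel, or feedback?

1. reduce the parallel group F2, F3
2. reduce the feedback loop with forward F1 and return (F2+F3)
3. combine F4, F5 in series
4. combine (F4*F5), F6 in parallel
5. combine [F1/(1-F1*(F2+F3))], ((F4*F5)+F6) in series
Step 4 collapses a parallel group.

Final answer: parallel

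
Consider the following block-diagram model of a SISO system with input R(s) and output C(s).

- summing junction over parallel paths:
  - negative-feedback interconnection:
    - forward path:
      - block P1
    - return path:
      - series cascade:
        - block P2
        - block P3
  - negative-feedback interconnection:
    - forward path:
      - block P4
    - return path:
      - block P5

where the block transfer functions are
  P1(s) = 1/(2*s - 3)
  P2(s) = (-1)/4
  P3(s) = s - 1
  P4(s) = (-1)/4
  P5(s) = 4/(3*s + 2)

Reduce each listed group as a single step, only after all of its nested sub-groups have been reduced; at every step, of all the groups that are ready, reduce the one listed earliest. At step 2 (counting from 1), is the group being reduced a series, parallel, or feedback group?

Step 1: combine P2, P3 in series
Step 2: feedback reduction of P1, (P2*P3)
Step 3: collapse the loop (P4 forward, P5 return)
Step 4: reduce the parallel group [P1/(1+P1*(P2*P3))], [P4/(1+P4*P5)]
So the answer for step 2 is feedback.

Final answer: feedback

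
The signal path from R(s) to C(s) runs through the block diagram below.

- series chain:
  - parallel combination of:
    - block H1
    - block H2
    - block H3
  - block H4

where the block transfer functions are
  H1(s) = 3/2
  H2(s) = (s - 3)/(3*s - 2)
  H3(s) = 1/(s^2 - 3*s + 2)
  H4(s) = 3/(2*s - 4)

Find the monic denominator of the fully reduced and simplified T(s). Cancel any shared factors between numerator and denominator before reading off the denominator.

The answer is s^4 - 17*s^3/3 + 34*s^2/3 - 28*s/3 + 8/3.

Reasoning:
1. sum the parallel branches H1, H2, H3 gives (11*s^3 - 45*s^2 + 64*s - 28)/(6*s^3 - 22*s^2 + 24*s - 8)
2. multiply (H1+H2+H3), H4 (series) gives (33*s^3 - 135*s^2 + 192*s - 84)/(12*s^4 - 68*s^3 + 136*s^2 - 112*s + 32)
Step 2 gives the fully reduced T(s), with no common factor left to cancel. The denominator's leading coefficient is 12, so divide each of its coefficients by 12 to get the monic form.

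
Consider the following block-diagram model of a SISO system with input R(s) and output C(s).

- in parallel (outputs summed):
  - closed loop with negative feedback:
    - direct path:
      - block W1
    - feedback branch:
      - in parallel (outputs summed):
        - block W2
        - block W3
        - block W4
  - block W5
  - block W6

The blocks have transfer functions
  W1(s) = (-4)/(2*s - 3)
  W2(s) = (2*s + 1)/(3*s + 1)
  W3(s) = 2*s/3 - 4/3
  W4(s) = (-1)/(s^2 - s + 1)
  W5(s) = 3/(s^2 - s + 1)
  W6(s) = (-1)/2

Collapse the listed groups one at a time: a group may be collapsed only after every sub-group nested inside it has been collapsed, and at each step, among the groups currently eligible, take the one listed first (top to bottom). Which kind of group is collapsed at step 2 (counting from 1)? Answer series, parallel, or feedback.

Step 1. parallel reduction of W2, W3, W4
Step 2. close the feedback loop around W1, (W2+W3+W4)
Step 3. sum the parallel branches [W1/(1+W1*(W2+W3+W4))], W5, W6
At step 2 the group reduced is feedback.

Hence the answer: feedback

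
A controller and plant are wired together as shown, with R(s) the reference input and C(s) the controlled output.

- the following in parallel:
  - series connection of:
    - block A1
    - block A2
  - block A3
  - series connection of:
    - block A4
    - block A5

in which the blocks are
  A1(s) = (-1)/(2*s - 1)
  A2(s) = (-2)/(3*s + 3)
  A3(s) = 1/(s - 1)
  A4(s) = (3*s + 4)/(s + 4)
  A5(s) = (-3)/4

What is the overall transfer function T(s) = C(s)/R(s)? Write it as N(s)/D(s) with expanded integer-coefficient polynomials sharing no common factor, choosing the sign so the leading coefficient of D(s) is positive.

Step 1. combine A1, A2 in series: 2/(6*s^2 + 3*s - 3)
Step 2. cascade A4, A5: (-9*s - 12)/(4*s + 16)
Step 3. sum the parallel branches (A1*A2), A3, (A4*A5): this yields T(s), and no further normalization is needed

Hence the answer: (-54*s^4 - 21*s^3 + 206*s^2 + 105*s - 116)/(24*s^4 + 84*s^3 - 72*s^2 - 84*s + 48)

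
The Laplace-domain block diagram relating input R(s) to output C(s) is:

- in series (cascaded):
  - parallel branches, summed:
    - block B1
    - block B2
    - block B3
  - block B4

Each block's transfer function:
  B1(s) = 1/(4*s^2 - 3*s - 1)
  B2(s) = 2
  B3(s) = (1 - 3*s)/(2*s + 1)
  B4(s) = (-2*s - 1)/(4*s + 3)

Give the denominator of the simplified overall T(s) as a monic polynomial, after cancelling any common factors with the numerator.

Step 1: reduce the parallel group B1, B2, B3, giving (4*s^3 + 9*s^2 - 8*s - 2)/(8*s^3 - 2*s^2 - 5*s - 1)
Step 2: reduce the series chain (B1+B2+B3), B4, giving (-4*s^3 - 9*s^2 + 8*s + 2)/(16*s^3 - 13*s - 3)
Step 2 gives the fully reduced T(s), with no common factor left to cancel. The denominator's leading coefficient is 16, so divide each of its coefficients by 16 to get the monic form.

Hence the answer: s^3 - 13*s/16 - 3/16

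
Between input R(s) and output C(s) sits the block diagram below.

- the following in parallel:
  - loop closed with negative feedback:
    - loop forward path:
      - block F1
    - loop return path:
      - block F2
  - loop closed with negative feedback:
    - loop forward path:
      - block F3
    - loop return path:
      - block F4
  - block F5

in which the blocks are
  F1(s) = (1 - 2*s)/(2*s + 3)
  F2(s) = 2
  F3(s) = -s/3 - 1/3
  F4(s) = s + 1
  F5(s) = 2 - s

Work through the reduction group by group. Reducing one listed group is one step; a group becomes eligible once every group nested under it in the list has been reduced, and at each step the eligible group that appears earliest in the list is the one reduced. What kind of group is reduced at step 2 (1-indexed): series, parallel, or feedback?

Step 1 - feedback reduction of F1, F2
Step 2 - apply the feedback formula to F3, F4
Step 3 - add [F1/(1+F1*F2)], [F3/(1+F3*F4)], F5 (parallel)
At step 2 the group reduced is feedback.

Hence the answer: feedback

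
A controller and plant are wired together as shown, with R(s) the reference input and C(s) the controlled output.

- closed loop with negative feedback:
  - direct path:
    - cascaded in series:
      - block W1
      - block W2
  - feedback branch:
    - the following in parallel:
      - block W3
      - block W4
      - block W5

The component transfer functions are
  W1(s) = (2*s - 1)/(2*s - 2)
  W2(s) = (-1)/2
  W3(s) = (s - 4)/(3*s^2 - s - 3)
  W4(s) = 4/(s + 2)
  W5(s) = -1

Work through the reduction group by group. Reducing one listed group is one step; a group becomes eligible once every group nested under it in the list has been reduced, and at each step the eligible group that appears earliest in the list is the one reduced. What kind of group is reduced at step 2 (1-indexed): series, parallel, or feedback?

Answer: parallel

Working:
Step 1 - series reduction of W1, W2
Step 2 - reduce the parallel group W3, W4, W5
Step 3 - apply the feedback formula to (W1*W2), (W3+W4+W5)
The group at step 2 is a parallel group.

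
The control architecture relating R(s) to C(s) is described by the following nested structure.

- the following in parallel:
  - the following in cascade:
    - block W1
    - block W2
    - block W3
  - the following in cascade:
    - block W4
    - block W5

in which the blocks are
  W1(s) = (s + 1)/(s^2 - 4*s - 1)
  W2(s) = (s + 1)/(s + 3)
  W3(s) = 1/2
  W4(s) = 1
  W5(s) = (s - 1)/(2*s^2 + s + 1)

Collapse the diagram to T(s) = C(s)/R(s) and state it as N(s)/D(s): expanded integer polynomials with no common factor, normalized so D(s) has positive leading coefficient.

First reduce the diagram to T(s).

Step 1 - cascade W1, W2, W3 -> (s^2 + 2*s + 1)/(2*s^3 - 2*s^2 - 26*s - 6)
Step 2 - cascade W4, W5 -> (s - 1)/(2*s^2 + s + 1)
Step 3 - combine (W1*W2*W3), (W4*W5) in parallel, which is the overall transfer function T(s) = C(s)/R(s) in lowest terms

Answer: (4*s^4 + s^3 - 19*s^2 + 23*s + 7)/(4*s^5 - 2*s^4 - 52*s^3 - 40*s^2 - 32*s - 6)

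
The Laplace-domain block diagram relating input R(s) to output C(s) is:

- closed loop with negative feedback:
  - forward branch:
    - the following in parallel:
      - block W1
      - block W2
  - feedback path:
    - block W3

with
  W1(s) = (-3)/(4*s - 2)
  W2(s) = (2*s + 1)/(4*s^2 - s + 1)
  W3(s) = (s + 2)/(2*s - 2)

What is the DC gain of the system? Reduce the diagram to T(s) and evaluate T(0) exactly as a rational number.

The answer is -5/3.

Reasoning:
1. add W1, W2 (parallel): (-4*s^2 + 3*s - 5)/(16*s^3 - 12*s^2 + 6*s - 2)
2. feedback reduction of (W1+W2), W3: (-8*s^3 + 14*s^2 - 16*s + 10)/(32*s^4 - 60*s^3 + 31*s^2 - 15*s - 6)
The step-2 result is T(s). Setting s = 0: T(0) = 10/(-6) = -5/3.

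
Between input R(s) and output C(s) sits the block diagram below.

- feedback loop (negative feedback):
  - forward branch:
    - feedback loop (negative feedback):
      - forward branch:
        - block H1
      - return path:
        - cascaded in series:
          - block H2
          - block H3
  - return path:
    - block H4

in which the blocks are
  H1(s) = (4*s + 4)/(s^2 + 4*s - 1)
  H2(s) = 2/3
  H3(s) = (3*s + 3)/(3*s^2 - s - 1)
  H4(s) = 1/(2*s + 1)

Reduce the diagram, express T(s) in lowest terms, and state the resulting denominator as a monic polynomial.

First reduce the diagram to T(s).

(1) multiply H2, H3 (series): (2*s + 2)/(3*s^2 - s - 1)
(2) feedback reduction of H1, (H2*H3): (12*s^3 + 8*s^2 - 8*s - 4)/(3*s^4 + 11*s^3 + 13*s + 9)
(3) collapse the loop ([H1/(1+H1*(H2*H3))] forward, H4 return): (24*s^4 + 28*s^3 - 8*s^2 - 16*s - 4)/(6*s^5 + 25*s^4 + 23*s^3 + 34*s^2 + 23*s + 5)
That last expression is T(s), already simplified. Scaling its denominator by 1/6 (the reciprocal of the leading coefficient) yields the monic denominator.

Answer: s^5 + 25*s^4/6 + 23*s^3/6 + 17*s^2/3 + 23*s/6 + 5/6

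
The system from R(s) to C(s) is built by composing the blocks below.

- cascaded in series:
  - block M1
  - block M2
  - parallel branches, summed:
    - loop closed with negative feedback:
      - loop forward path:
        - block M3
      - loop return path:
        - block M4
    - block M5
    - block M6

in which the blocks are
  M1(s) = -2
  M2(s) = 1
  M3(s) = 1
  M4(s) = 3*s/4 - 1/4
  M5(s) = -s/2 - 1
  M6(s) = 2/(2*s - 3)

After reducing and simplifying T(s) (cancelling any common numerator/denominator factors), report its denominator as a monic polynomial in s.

Answer: s^2 - s/2 - 3/2

Working:
Step 1 - close the feedback loop around M3, M4, giving 4/(3*s + 3)
Step 2 - add [M3/(1+M3*M4)], M5, M6 (parallel), giving (-6*s^3 - 9*s^2 + 43*s + 6)/(12*s^2 - 6*s - 18)
Step 3 - series reduction of M1, M2, ([M3/(1+M3*M4)]+M5+M6), giving (6*s^3 + 9*s^2 - 43*s - 6)/(6*s^2 - 3*s - 9)
The result of step 3 is T(s) in lowest terms. Its denominator has leading coefficient 6; dividing the denominator through by 6 makes it monic.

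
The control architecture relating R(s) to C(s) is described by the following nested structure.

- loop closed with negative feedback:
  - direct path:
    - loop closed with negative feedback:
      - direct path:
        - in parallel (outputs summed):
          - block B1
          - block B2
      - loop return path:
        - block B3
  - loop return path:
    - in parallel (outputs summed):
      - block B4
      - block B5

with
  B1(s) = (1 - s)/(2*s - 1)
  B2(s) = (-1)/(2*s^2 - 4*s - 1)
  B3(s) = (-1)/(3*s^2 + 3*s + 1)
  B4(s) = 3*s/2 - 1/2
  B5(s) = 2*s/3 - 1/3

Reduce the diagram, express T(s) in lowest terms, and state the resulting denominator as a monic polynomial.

First reduce the diagram to T(s).

[1] combine B1, B2 in parallel; result (-2*s^3 + 6*s^2 - 5*s)/(4*s^3 - 10*s^2 + 2*s + 1)
[2] close the feedback loop around (B1+B2), B3; result (-6*s^5 + 12*s^4 + s^3 - 9*s^2 - 5*s)/(12*s^5 - 18*s^4 - 18*s^3 - 7*s^2 + 10*s + 1)
[3] reduce the parallel group B4, B5; result 13*s/6 - 5/6
[4] close the feedback loop around [(B1+B2)/(1+(B1+B2)*B3)], (B4+B5); result (36*s^5 - 72*s^4 - 6*s^3 + 54*s^2 + 30*s)/(78*s^6 - 258*s^5 + 155*s^4 + 230*s^3 + 62*s^2 - 85*s - 6)
Step 4 gives the fully reduced T(s), with no common factor left to cancel. The denominator's leading coefficient is 78, so divide each of its coefficients by 78 to get the monic form.

Answer: s^6 - 43*s^5/13 + 155*s^4/78 + 115*s^3/39 + 31*s^2/39 - 85*s/78 - 1/13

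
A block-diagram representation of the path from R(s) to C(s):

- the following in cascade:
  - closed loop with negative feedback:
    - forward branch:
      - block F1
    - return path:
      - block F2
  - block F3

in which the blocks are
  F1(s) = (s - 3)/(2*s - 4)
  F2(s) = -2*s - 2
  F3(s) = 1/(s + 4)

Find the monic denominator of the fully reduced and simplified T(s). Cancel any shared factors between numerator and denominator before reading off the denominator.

Step 1. feedback reduction of F1, F2 -> (3 - s)/(2*s^2 - 6*s - 2)
Step 2. multiply [F1/(1+F1*F2)], F3 (series) -> (3 - s)/(2*s^3 + 2*s^2 - 26*s - 8)
The result of step 2 is T(s) in lowest terms. Its denominator has leading coefficient 2; dividing the denominator through by 2 makes it monic.

Therefore the answer is s^3 + s^2 - 13*s - 4.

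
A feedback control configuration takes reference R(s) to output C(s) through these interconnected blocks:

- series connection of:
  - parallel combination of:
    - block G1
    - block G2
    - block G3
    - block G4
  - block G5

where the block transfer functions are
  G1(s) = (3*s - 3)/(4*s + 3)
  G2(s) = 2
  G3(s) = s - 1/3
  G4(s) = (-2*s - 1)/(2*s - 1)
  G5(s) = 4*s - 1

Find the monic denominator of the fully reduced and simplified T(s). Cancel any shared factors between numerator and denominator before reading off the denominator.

Step 1: add G1, G2, G3, G4 (parallel) gives (24*s^3 + 40*s^2 - 56*s - 15)/(24*s^2 + 6*s - 9)
Step 2: combine (G1+G2+G3+G4), G5 in series gives (96*s^4 + 136*s^3 - 264*s^2 - 4*s + 15)/(24*s^2 + 6*s - 9)
That last expression is T(s), already simplified. Scaling its denominator by 1/24 (the reciprocal of the leading coefficient) yields the monic denominator.

Therefore the answer is s^2 + s/4 - 3/8.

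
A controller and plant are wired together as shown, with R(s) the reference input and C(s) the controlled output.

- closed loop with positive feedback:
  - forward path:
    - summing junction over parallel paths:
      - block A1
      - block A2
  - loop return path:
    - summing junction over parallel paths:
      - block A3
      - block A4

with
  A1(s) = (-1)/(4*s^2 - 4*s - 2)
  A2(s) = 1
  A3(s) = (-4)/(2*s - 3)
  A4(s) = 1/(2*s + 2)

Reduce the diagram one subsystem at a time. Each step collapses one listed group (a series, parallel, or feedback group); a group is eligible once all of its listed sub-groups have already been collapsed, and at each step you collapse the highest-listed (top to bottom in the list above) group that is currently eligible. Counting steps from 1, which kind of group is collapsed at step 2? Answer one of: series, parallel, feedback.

[1] combine A1, A2 in parallel
[2] sum the parallel branches A3, A4
[3] apply the feedback formula to (A1+A2), (A3+A4)
The group at step 2 is a parallel group.

Therefore the answer is parallel.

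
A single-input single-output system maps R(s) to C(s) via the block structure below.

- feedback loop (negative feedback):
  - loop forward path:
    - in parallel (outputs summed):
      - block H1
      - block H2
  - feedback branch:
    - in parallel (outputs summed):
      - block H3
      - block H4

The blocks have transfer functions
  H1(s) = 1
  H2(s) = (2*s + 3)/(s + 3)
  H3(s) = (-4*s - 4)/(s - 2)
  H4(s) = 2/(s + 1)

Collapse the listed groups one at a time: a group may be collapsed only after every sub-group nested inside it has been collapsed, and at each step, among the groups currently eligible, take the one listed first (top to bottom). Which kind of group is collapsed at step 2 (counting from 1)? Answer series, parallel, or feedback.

Step 1 - parallel reduction of H1, H2
Step 2 - sum the parallel branches H3, H4
Step 3 - apply the feedback formula to (H1+H2), (H3+H4)
So the answer for step 2 is parallel.

Answer: parallel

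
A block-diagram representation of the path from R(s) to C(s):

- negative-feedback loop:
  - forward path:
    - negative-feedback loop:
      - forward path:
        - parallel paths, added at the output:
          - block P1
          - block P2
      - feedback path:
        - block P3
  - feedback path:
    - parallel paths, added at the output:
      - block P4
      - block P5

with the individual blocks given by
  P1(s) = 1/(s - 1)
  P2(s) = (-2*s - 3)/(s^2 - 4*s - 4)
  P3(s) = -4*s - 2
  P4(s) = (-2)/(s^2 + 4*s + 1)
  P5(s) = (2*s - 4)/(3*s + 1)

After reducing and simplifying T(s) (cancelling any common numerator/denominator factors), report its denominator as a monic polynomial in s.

Step 1. reduce the parallel group P1, P2, giving (-s^2 - 5*s - 1)/(s^3 - 5*s^2 + 4)
Step 2. apply the feedback formula to (P1+P2), P3, giving (-s^2 - 5*s - 1)/(5*s^3 + 17*s^2 + 14*s + 6)
Step 3. parallel reduction of P4, P5, giving (2*s^3 + 4*s^2 - 20*s - 6)/(3*s^3 + 13*s^2 + 7*s + 1)
Step 4. collapse the loop ([(P1+P2)/(1+(P1+P2)*P3)] forward, (P4+P5) return), giving (-3*s^5 - 28*s^4 - 75*s^3 - 49*s^2 - 12*s - 1)/(15*s^6 + 114*s^5 + 284*s^4 + 322*s^3 + 295*s^2 + 106*s + 12)
Step 4 gives the fully reduced T(s), with no common factor left to cancel. The denominator's leading coefficient is 15, so divide each of its coefficients by 15 to get the monic form.

Answer: s^6 + 38*s^5/5 + 284*s^4/15 + 322*s^3/15 + 59*s^2/3 + 106*s/15 + 4/5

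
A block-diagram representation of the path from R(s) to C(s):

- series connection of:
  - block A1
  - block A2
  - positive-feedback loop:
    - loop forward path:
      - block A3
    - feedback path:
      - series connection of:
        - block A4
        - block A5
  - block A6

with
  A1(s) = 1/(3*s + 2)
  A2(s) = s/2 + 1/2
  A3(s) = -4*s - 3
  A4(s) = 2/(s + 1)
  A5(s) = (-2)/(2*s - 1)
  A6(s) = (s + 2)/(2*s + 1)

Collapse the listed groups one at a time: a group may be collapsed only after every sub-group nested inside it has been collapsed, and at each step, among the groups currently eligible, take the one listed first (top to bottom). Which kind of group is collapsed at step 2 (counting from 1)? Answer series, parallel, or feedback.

Answer: feedback

Working:
[1] reduce the series chain A4, A5
[2] collapse the loop (A3 forward, (A4*A5) return)
[3] reduce the series chain A1, A2, [A3/(1-A3*(A4*A5))], A6
Step 2: feedback.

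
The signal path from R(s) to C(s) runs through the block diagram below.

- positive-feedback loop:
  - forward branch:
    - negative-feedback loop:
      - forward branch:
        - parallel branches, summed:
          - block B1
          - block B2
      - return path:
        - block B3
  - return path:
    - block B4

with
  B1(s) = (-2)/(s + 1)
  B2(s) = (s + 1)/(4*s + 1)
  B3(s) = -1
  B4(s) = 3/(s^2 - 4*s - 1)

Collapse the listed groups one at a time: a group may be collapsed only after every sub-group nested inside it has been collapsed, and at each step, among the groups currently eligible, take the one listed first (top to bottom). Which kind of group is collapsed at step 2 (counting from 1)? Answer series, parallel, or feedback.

(1) add B1, B2 (parallel)
(2) apply the feedback formula to (B1+B2), B3
(3) apply the feedback formula to [(B1+B2)/(1+(B1+B2)*B3)], B4
Step 2 collapses a feedback group.

Hence the answer: feedback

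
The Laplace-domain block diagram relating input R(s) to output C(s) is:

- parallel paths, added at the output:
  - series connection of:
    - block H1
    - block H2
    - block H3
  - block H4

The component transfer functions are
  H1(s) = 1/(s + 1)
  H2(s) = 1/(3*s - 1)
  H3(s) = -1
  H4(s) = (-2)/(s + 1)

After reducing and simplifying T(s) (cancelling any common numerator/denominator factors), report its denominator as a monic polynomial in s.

(1) series reduction of H1, H2, H3 = (-1)/(3*s^2 + 2*s - 1)
(2) sum the parallel branches (H1*H2*H3), H4 = (1 - 6*s)/(3*s^2 + 2*s - 1)
That last expression is T(s), already simplified. Scaling its denominator by 1/3 (the reciprocal of the leading coefficient) yields the monic denominator.

Therefore the answer is s^2 + 2*s/3 - 1/3.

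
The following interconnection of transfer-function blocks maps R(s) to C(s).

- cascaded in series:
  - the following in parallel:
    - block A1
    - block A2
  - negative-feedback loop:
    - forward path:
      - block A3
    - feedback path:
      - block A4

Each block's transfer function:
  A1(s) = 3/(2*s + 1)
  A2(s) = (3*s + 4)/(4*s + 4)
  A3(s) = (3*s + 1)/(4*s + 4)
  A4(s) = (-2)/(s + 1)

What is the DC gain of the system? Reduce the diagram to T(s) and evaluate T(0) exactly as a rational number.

Step 1. combine A1, A2 in parallel: (6*s^2 + 23*s + 16)/(8*s^2 + 12*s + 4)
Step 2. collapse the loop (A3 forward, A4 return): (3*s^2 + 4*s + 1)/(4*s^2 + 2*s + 2)
Step 3. multiply (A1+A2), [A3/(1+A3*A4)] (series): (18*s^3 + 75*s^2 + 71*s + 16)/(32*s^3 + 32*s^2 + 24*s + 8)
DC gain: substitute s = 0 into T(s) from step 3: T(0) = 16/8 = 2.

Answer: 2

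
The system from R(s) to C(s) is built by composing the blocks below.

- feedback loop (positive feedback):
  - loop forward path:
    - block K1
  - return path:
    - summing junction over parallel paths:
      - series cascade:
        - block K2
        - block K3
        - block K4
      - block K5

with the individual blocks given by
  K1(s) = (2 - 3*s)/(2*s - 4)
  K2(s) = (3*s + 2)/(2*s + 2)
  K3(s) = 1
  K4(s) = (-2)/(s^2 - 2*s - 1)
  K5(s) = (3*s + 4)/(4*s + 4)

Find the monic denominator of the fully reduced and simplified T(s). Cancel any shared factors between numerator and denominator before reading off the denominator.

(1) multiply K2, K3, K4 (series); result (-3*s - 2)/(s^3 - s^2 - 3*s - 1)
(2) reduce the parallel group (K2*K3*K4), K5; result (3*s^3 - 2*s^2 - 23*s - 12)/(4*s^3 - 4*s^2 - 12*s - 4)
(3) apply the feedback formula to K1, ((K2*K3*K4)+K5); result (-12*s^4 + 20*s^3 + 28*s^2 - 12*s - 8)/(17*s^4 - 36*s^3 - 73*s^2 + 50*s + 40)
The result of step 3 is T(s) in lowest terms. Its denominator has leading coefficient 17; dividing the denominator through by 17 makes it monic.

Answer: s^4 - 36*s^3/17 - 73*s^2/17 + 50*s/17 + 40/17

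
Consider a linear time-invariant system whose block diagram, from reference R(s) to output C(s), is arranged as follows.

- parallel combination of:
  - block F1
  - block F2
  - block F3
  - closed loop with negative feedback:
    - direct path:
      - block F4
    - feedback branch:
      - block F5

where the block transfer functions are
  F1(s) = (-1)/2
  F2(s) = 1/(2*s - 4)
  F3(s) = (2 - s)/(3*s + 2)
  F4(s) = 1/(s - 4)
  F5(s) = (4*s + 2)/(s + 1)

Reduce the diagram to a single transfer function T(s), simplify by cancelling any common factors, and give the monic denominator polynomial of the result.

The answer is s^4 - s^3/3 - 14*s^2/3 + 4*s/3 + 8/3.

Reasoning:
Step 1. close the feedback loop around F4, F5, giving (s + 1)/(s^2 + s - 2)
Step 2. reduce the parallel group F1, F2, F3, [F4/(1+F4*F5)], giving (-5*s^4 + 16*s^3 + 21*s^2 - 48*s - 4)/(6*s^4 - 2*s^3 - 28*s^2 + 8*s + 16)
No further cancellation is possible in the step-2 result, so that is T(s). Its denominator becomes monic after dividing by the leading coefficient 6.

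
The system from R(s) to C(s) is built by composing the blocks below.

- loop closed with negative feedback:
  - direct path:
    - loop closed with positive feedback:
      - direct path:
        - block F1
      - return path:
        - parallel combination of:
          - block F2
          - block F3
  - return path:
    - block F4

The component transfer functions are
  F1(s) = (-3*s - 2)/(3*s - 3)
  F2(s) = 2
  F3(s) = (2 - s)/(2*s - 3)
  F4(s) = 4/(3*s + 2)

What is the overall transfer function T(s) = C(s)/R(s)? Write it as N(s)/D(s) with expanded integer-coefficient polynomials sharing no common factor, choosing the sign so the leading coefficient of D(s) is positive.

[1] add F2, F3 (parallel) = (3*s - 4)/(2*s - 3)
[2] reduce the feedback loop with forward F1 and return (F2+F3) = (-6*s^2 + 5*s + 6)/(15*s^2 - 21*s + 1)
[3] close the feedback loop around [F1/(1-F1*(F2+F3))], F4; the result is T(s) itself (integer coefficients, no common factor, positive leading denominator coefficient)

Final answer: (-6*s^2 + 5*s + 6)/(15*s^2 - 29*s + 13)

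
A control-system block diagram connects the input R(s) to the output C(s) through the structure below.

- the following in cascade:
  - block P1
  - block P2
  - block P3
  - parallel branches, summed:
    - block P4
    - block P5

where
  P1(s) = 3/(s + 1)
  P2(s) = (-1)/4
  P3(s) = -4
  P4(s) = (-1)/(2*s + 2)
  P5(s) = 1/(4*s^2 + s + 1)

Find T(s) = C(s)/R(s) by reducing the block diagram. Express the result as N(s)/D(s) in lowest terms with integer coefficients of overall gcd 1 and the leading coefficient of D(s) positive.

The answer is (-12*s^2 + 3*s + 3)/(8*s^4 + 18*s^3 + 14*s^2 + 6*s + 2).

Reasoning:
Step 1 - sum the parallel branches P4, P5 -> (-4*s^2 + s + 1)/(8*s^3 + 10*s^2 + 4*s + 2)
Step 2 - reduce the series chain P1, P2, P3, (P4+P5) - this is the overall T(s), already in the required normalized form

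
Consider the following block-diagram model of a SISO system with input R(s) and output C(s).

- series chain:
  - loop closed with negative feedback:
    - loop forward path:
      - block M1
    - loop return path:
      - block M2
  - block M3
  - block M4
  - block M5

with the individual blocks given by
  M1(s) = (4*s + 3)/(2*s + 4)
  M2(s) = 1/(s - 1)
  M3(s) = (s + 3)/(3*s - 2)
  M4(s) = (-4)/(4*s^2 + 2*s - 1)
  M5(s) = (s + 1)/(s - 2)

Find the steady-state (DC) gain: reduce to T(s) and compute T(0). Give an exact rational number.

Step 1: apply the feedback formula to M1, M2: (4*s^2 - s - 3)/(2*s^2 + 6*s - 1)
Step 2: multiply [M1/(1+M1*M2)], M3, M4, M5 (series): (-16*s^4 - 60*s^3 - 20*s^2 + 60*s + 36)/(24*s^6 + 20*s^5 - 174*s^4 + 40*s^3 + 91*s^2 - 40*s + 4)
DC gain: substitute s = 0 into T(s) from step 2: T(0) = 36/4 = 9.

Final answer: 9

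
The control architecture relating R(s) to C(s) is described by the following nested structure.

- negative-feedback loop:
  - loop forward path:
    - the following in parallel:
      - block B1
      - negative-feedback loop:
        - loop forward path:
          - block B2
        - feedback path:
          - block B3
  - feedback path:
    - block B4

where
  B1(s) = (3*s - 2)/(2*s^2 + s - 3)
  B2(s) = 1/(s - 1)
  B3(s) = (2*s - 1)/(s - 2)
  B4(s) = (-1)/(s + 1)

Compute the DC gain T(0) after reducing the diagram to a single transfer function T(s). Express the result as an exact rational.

[1] apply the feedback formula to B2, B3 gives (s - 2)/(s^2 - s + 1)
[2] reduce the parallel group B1, [B2/(1+B2*B3)] gives (5*s^3 - 8*s^2 + 4)/(2*s^4 - s^3 - 2*s^2 + 4*s - 3)
[3] apply the feedback formula to (B1+[B2/(1+B2*B3)]), B4 gives (5*s^4 - 3*s^3 - 8*s^2 + 4*s + 4)/(2*s^5 + s^4 - 8*s^3 + 10*s^2 + s - 7)
The step-3 result is T(s). Setting s = 0: T(0) = 4/(-7) = -4/7.

Final answer: -4/7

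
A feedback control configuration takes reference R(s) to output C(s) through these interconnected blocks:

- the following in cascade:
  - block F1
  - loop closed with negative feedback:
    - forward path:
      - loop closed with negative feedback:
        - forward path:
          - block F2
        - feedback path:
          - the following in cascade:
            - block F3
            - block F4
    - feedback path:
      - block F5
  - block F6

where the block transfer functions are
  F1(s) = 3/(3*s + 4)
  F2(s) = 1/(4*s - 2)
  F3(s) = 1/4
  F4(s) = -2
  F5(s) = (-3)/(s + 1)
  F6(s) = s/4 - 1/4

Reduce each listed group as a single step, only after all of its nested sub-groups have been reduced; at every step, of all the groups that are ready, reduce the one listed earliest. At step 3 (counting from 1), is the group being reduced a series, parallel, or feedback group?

The answer is feedback.

Reasoning:
(1) multiply F3, F4 (series)
(2) feedback reduction of F2, (F3*F4)
(3) feedback reduction of [F2/(1+F2*(F3*F4))], F5
(4) cascade F1, [[F2/(1+F2*(F3*F4))]/(1+[F2/(1+F2*(F3*F4))]*F5)], F6
So the answer for step 3 is feedback.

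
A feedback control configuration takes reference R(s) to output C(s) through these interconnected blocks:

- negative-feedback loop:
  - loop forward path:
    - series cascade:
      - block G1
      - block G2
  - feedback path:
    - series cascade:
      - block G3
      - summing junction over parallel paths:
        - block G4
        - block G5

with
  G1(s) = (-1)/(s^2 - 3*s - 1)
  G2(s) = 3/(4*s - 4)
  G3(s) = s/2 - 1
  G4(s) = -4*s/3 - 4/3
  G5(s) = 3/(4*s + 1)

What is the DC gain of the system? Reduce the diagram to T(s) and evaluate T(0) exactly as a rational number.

Answer: -1/3

Working:
Step 1. combine G1, G2 in series gives (-3)/(4*s^3 - 16*s^2 + 8*s + 4)
Step 2. parallel reduction of G4, G5 gives (-16*s^2 - 20*s + 5)/(12*s + 3)
Step 3. reduce the series chain G3, (G4+G5) gives (-16*s^3 + 12*s^2 + 45*s - 10)/(24*s + 6)
Step 4. collapse the loop ((G1*G2) forward, (G3*(G4+G5)) return) gives (-24*s - 6)/(32*s^4 - 104*s^3 + 20*s^2 + 3*s + 18)
That last expression is T(s); at s = 0 only the constant terms survive, so T(0) = -6/18 = -1/3.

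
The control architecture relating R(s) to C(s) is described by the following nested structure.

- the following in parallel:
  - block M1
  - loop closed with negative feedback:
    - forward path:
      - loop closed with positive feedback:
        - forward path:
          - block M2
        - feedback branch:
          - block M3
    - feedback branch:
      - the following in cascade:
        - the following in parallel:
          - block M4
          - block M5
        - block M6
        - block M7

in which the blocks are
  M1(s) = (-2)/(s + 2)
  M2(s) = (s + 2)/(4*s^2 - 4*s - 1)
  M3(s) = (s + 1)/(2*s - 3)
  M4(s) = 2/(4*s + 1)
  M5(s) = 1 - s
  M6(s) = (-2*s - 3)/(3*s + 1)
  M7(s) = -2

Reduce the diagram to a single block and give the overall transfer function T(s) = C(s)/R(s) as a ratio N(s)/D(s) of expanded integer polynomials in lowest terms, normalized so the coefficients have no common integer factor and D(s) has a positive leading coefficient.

The answer is (-104*s^5 + 546*s^4 - 189*s^3 - 523*s^2 + 208*s + 202)/(64*s^6 - 108*s^5 - 383*s^4 + 356*s^3 + 208*s^2 - 403*s - 214).

Reasoning:
Step 1. feedback reduction of M2, M3 gives (2*s^2 + s - 6)/(8*s^3 - 21*s^2 + 7*s + 1)
Step 2. combine M4, M5 in parallel gives (-4*s^2 + 3*s + 3)/(4*s + 1)
Step 3. series reduction of (M4+M5), M6, M7 gives (-16*s^3 - 12*s^2 + 30*s + 18)/(12*s^2 + 7*s + 1)
Step 4. feedback reduction of [M2/(1-M2*M3)], ((M4+M5)*M6*M7) gives (24*s^4 + 26*s^3 - 63*s^2 - 41*s - 6)/(64*s^5 - 236*s^4 + 89*s^3 + 178*s^2 - 148*s - 107)
Step 5. combine M1, [[M2/(1-M2*M3)]/(1+[M2/(1-M2*M3)]*((M4+M5)*M6*M7))] in parallel, giving the overall T(s)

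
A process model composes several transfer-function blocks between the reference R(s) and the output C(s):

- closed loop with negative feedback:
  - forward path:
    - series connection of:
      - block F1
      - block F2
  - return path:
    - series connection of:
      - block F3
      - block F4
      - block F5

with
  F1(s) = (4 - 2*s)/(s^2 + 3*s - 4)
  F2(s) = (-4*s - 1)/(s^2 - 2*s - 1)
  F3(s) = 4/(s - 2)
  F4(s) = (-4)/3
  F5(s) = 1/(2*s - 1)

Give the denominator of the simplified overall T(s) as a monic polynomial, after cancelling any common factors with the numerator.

1. combine F1, F2 in series gives (8*s^2 - 14*s - 4)/(s^4 + s^3 - 11*s^2 + 5*s + 4)
2. multiply F3, F4, F5 (series) gives (-16)/(6*s^2 - 15*s + 6)
3. close the feedback loop around (F1*F2), (F3*F4*F5) gives (48*s^3 - 108*s^2 + 18*s + 12)/(6*s^5 + 3*s^4 - 69*s^3 + 63*s^2 - 119*s - 44)
T(s) is the step-3 result (common factors already cancelled). Leading coefficient of the denominator: 6. Divide through by 6 for the monic polynomial.

Answer: s^5 + s^4/2 - 23*s^3/2 + 21*s^2/2 - 119*s/6 - 22/3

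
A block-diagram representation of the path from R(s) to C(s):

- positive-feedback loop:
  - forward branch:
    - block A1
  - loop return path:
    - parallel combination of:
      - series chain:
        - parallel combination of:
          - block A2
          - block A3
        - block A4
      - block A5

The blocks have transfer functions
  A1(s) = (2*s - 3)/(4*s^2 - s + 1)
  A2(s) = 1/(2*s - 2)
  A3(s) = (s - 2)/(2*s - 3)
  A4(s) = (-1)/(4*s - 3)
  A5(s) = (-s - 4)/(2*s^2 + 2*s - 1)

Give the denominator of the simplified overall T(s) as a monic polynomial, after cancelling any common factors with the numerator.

Answer: s^6 - s^5 - 3*s^4/4 + 31*s^3/16 - 59*s^2/16 + 59*s/16 - 79/64

Working:
Step 1 - sum the parallel branches A2, A3 = (2*s^2 - 4*s + 1)/(4*s^2 - 10*s + 6)
Step 2 - cascade (A2+A3), A4 = (-2*s^2 + 4*s - 1)/(16*s^3 - 52*s^2 + 54*s - 18)
Step 3 - reduce the parallel group ((A2+A3)*A4), A5 = (-20*s^4 - 8*s^3 + 162*s^2 - 204*s + 73)/(32*s^5 - 72*s^4 - 12*s^3 + 124*s^2 - 90*s + 18)
Step 4 - reduce the feedback loop with forward A1 and return (((A2+A3)*A4)+A5) = (32*s^5 - 72*s^4 - 12*s^3 + 124*s^2 - 90*s + 18)/(64*s^6 - 64*s^5 - 48*s^4 + 124*s^3 - 236*s^2 + 236*s - 79)
No further cancellation is possible in the step-4 result, so that is T(s). Its denominator becomes monic after dividing by the leading coefficient 64.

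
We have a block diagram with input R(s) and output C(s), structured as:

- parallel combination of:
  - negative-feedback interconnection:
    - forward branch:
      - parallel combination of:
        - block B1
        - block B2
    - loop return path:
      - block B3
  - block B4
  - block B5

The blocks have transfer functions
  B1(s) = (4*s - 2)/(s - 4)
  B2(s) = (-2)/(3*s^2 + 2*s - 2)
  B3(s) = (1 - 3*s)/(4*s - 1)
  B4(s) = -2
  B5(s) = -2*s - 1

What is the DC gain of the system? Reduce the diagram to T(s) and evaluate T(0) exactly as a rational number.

Reducing step by step:

Step 1 - sum the parallel branches B1, B2; result (12*s^3 + 2*s^2 - 14*s + 12)/(3*s^3 - 10*s^2 - 10*s + 8)
Step 2 - feedback reduction of (B1+B2), B3; result (-48*s^4 + 4*s^3 + 58*s^2 - 62*s + 12)/(24*s^4 + 37*s^3 - 14*s^2 + 8*s - 4)
Step 3 - reduce the parallel group [(B1+B2)/(1+(B1+B2)*B3)], B4, B5; result (-48*s^5 - 194*s^4 - 79*s^3 + 84*s^2 - 78*s + 24)/(24*s^4 + 37*s^3 - 14*s^2 + 8*s - 4)
DC gain: substitute s = 0 into T(s) from step 3: T(0) = 24/(-4) = -6.

Answer: -6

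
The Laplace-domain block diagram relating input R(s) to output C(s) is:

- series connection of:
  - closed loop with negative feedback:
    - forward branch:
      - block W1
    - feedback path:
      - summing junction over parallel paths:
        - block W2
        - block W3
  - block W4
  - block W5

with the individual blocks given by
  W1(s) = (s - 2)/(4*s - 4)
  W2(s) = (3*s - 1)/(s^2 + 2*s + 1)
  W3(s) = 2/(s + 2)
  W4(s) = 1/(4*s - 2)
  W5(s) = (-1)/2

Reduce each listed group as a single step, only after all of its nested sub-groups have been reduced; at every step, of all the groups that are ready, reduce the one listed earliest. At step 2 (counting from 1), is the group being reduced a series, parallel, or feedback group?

Step 1 - parallel reduction of W2, W3
Step 2 - apply the feedback formula to W1, (W2+W3)
Step 3 - reduce the series chain [W1/(1+W1*(W2+W3))], W4, W5
Step 2 collapses a feedback group.

Final answer: feedback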